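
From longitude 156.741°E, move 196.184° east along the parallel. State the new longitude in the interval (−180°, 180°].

7.075°W

Start at +156.741°; shift +196.184° → +352.925°.
+352.925° lies outside (−180°, 180°]; subtract 360° → -7.075°.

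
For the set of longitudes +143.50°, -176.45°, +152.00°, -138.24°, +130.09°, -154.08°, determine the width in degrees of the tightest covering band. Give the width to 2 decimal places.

Sort the longitudes: -176.45°, -154.08°, -138.24°, +130.09°, +143.50°, +152.00°.
Eastward gaps between consecutive values (wrapping around): 22.37°, 15.84°, 268.33°, 13.41°, 8.50°, 31.55°.
Largest gap = 268.33° ⇒ minimal covering band is its complement: 360° − 268.33° = 91.67°.
Band runs from +130.09° eastward to -138.24°, crossing the antimeridian.

91.67°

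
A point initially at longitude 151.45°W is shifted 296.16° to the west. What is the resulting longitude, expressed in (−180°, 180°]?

Start at -151.45°; shift −296.16° → -447.61°.
-447.61° lies outside (−180°, 180°]; add 360° → -87.61°.

87.61°W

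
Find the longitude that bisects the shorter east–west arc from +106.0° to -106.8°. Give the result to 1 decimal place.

Signed shortest Δλ from +106.0° to -106.8° is +147.2°.
Midpoint longitude = +106.0° + (+147.2°)/2 = +106.0° + 73.6° = +179.6°.
(The naïve average (+106.0 + -106.8)/2 = -0.4° is on the wrong side of the globe.)

+179.6°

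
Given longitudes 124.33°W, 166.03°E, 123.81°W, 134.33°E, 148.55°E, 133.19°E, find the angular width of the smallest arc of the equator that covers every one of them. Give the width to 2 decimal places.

Sort the longitudes: -124.33°, -123.81°, +133.19°, +134.33°, +148.55°, +166.03°.
Eastward gaps between consecutive values (wrapping around): 0.52°, 257.00°, 1.14°, 14.22°, 17.48°, 69.64°.
Largest gap = 257.00° ⇒ minimal covering band is its complement: 360° − 257.00° = 103.00°.
Band runs from +133.19° eastward to -123.81°, crossing the antimeridian.

103.00°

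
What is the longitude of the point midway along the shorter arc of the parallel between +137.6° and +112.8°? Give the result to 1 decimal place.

+125.2°

Signed shortest Δλ from +137.6° to +112.8° is -24.8°.
Midpoint longitude = +137.6° + (-24.8°)/2 = +137.6° − 12.4° = +125.2°.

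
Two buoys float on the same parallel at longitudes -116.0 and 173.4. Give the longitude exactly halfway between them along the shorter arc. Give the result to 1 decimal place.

Signed shortest Δλ from -116.0° to +173.4° is -70.6°.
Midpoint longitude = -116.0° + (-70.6°)/2 = -116.0° − 35.3° = -151.3°.
(The naïve average (-116.0 + +173.4)/2 = 28.7° is on the wrong side of the globe.)

-151.3°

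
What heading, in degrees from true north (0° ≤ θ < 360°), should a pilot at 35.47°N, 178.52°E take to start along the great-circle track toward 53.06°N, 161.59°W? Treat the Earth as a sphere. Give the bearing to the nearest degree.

32°

Δλ = -161.59 − 178.52 = -340.11°; wrapped into (−180°, 180°]: 19.89°.
θ = atan2( sin Δλ · cos φ₂ , cos φ₁ · sin φ₂ − sin φ₁ · cos φ₂ · cos Δλ )
  = atan2(0.20446, 0.32301) = 32.334° → normalised to [0°, 360°): 32.334°.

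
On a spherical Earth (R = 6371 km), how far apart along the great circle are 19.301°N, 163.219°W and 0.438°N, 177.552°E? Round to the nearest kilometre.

2965 km

Δλ = 177.552 − -163.219 = 340.771°; wrapped into (−180°, 180°]: -19.229°.
Δφ = 0.438 − 19.301 = -18.863°.
a = sin²(Δφ/2) + cos φ₁ · cos φ₂ · sin²(Δλ/2) = 0.053179.
c = 2·atan2(√a, √(1−a)) = 0.46540 rad → d = 6371·c ≈ 2965.07 km.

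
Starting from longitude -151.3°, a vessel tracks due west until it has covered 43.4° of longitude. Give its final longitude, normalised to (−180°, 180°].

Start at -151.3°; shift −43.4° → -194.7°.
-194.7° lies outside (−180°, 180°]; add 360° → +165.3°.

+165.3°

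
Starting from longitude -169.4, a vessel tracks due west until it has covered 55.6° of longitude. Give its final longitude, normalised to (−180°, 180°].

Start at -169.4°; shift −55.6° → -225.0°.
-225.0° lies outside (−180°, 180°]; add 360° → +135.0°.

+135.0°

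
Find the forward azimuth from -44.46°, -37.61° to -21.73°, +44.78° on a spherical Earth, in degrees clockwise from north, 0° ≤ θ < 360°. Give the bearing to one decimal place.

100.9°

Δλ = 44.78 − -37.61 = 82.39°.
θ = atan2( sin Δλ · cos φ₂ , cos φ₁ · sin φ₂ − sin φ₁ · cos φ₂ · cos Δλ )
  = atan2(0.92076, -0.17809) = 100.947° → normalised to [0°, 360°): 100.947°.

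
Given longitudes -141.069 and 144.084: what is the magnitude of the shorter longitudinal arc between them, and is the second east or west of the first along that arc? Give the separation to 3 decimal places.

Raw difference: 144.084 − -141.069 = 285.153°.
Normalise into (−180°, 180°]: 285.153° − 360° = -74.847°.
Negative ⇒ the second point lies to the west; separation 74.847°.

74.847° west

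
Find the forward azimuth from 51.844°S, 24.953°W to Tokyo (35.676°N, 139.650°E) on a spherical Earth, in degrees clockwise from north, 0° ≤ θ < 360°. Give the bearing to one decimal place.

139.8°

Δλ = 139.650 − -24.953 = 164.603°.
θ = atan2( sin Δλ · cos φ₂ , cos φ₁ · sin φ₂ − sin φ₁ · cos φ₂ · cos Δλ )
  = atan2(0.21568, -0.25553) = 139.834° → normalised to [0°, 360°): 139.834°.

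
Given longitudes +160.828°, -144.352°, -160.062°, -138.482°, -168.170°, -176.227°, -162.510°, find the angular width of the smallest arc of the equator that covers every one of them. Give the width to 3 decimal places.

60.690°

Sort the longitudes: -176.227°, -168.170°, -162.510°, -160.062°, -144.352°, -138.482°, +160.828°.
Eastward gaps between consecutive values (wrapping around): 8.057°, 5.660°, 2.448°, 15.710°, 5.870°, 299.310°, 22.945°.
Largest gap = 299.310° ⇒ minimal covering band is its complement: 360° − 299.310° = 60.690°.
Band runs from +160.828° eastward to -138.482°, crossing the antimeridian.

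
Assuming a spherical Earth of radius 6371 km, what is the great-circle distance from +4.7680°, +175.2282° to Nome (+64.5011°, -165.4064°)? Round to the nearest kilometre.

Δλ = -165.4064 − 175.2282 = -340.6346°; wrapped into (−180°, 180°]: 19.3654°.
Δφ = 64.5011 − 4.7680 = 59.7331°.
a = sin²(Δφ/2) + cos φ₁ · cos φ₂ · sin²(Δλ/2) = 0.260121.
c = 2·atan2(√a, √(1−a)) = 1.07042 rad → d = 6371·c ≈ 6819.64 km.

6820 km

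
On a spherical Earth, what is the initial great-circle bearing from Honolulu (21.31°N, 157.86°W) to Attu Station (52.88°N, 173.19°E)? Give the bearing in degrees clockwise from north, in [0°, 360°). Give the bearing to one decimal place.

332.1°

Δλ = 173.19 − -157.86 = 331.05°; wrapped into (−180°, 180°]: -28.95°.
θ = atan2( sin Δλ · cos φ₂ , cos φ₁ · sin φ₂ − sin φ₁ · cos φ₂ · cos Δλ )
  = atan2(-0.29212, 0.55094) = -27.933° → normalised to [0°, 360°): 332.067°.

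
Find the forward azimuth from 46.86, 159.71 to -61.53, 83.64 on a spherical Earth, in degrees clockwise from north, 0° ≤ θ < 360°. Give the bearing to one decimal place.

214.0°

Δλ = 83.64 − 159.71 = -76.07°.
θ = atan2( sin Δλ · cos φ₂ , cos φ₁ · sin φ₂ − sin φ₁ · cos φ₂ · cos Δλ )
  = atan2(-0.46268, -0.68483) = -145.957° → normalised to [0°, 360°): 214.043°.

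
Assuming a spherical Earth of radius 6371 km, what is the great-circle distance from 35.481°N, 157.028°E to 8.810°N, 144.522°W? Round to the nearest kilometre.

Δλ = -144.522 − 157.028 = -301.550°; wrapped into (−180°, 180°]: 58.450°.
Δφ = 8.810 − 35.481 = -26.671°.
a = sin²(Δφ/2) + cos φ₁ · cos φ₂ · sin²(Δλ/2) = 0.245024.
c = 2·atan2(√a, √(1−a)) = 1.03567 rad → d = 6371·c ≈ 6598.24 km.

6598 km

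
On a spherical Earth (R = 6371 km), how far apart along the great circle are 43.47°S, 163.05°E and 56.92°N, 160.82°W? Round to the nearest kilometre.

11660 km

Δλ = -160.82 − 163.05 = -323.87°; wrapped into (−180°, 180°]: 36.13°.
Δφ = 56.92 − -43.47 = 100.39°.
a = sin²(Δφ/2) + cos φ₁ · cos φ₂ · sin²(Δλ/2) = 0.628264.
c = 2·atan2(√a, √(1−a)) = 1.83022 rad → d = 6371·c ≈ 11660.36 km.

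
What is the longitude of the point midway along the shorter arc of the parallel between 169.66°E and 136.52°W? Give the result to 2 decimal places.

Signed shortest Δλ from +169.66° to -136.52° is +53.82°.
Midpoint longitude = +169.66° + (+53.82°)/2 = +169.66° + 26.91° = +196.57°.
Normalise into (−180°, 180°]: -163.43°.
(The naïve average (+169.66 + -136.52)/2 = 16.57° is on the wrong side of the globe.)

163.43°W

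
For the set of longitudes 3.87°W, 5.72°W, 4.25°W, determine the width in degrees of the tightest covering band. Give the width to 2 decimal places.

Sort the longitudes: -5.72°, -4.25°, -3.87°.
Eastward gaps between consecutive values (wrapping around): 1.47°, 0.38°, 358.15°.
Largest gap = 358.15° ⇒ minimal covering band is its complement: 360° − 358.15° = 1.85°.
Band runs from -5.72° eastward to -3.87°.

1.85°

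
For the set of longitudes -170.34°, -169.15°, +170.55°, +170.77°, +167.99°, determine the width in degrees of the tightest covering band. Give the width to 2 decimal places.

Sort the longitudes: -170.34°, -169.15°, +167.99°, +170.55°, +170.77°.
Eastward gaps between consecutive values (wrapping around): 1.19°, 337.14°, 2.56°, 0.22°, 18.89°.
Largest gap = 337.14° ⇒ minimal covering band is its complement: 360° − 337.14° = 22.86°.
Band runs from +167.99° eastward to -169.15°, crossing the antimeridian.

22.86°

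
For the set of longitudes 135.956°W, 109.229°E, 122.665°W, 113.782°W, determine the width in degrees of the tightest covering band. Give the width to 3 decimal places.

136.989°

Sort the longitudes: -135.956°, -122.665°, -113.782°, +109.229°.
Eastward gaps between consecutive values (wrapping around): 13.291°, 8.883°, 223.011°, 114.815°.
Largest gap = 223.011° ⇒ minimal covering band is its complement: 360° − 223.011° = 136.989°.
Band runs from +109.229° eastward to -113.782°, crossing the antimeridian.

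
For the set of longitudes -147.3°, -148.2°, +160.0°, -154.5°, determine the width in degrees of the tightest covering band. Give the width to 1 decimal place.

Sort the longitudes: -154.5°, -148.2°, -147.3°, +160.0°.
Eastward gaps between consecutive values (wrapping around): 6.3°, 0.9°, 307.3°, 45.5°.
Largest gap = 307.3° ⇒ minimal covering band is its complement: 360° − 307.3° = 52.7°.
Band runs from +160.0° eastward to -147.3°, crossing the antimeridian.

52.7°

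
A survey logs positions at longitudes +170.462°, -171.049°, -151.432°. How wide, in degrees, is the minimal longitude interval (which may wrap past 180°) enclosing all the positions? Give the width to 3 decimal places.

Sort the longitudes: -171.049°, -151.432°, +170.462°.
Eastward gaps between consecutive values (wrapping around): 19.617°, 321.894°, 18.489°.
Largest gap = 321.894° ⇒ minimal covering band is its complement: 360° − 321.894° = 38.106°.
Band runs from +170.462° eastward to -151.432°, crossing the antimeridian.

38.106°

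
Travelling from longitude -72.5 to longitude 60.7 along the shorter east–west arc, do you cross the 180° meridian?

No

Signed shortest Δλ = ((60.7 − -72.5 + 180) mod 360) − 180 = 133.2°.
Going east by 133.2° from -72.5° reaches +60.7° without touching 180°.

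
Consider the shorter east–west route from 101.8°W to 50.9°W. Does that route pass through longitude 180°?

Signed shortest Δλ = ((-50.9 − -101.8 + 180) mod 360) − 180 = 50.9°.
Going east by 50.9° from -101.8° reaches -50.9° without touching 180°.

No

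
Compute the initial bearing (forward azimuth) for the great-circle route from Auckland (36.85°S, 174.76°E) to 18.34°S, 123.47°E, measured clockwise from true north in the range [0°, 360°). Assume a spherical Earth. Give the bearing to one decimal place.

Δλ = 123.47 − 174.76 = -51.29°.
θ = atan2( sin Δλ · cos φ₂ , cos φ₁ · sin φ₂ − sin φ₁ · cos φ₂ · cos Δλ )
  = atan2(-0.74069, 0.10421) = -81.991° → normalised to [0°, 360°): 278.009°.

278.0°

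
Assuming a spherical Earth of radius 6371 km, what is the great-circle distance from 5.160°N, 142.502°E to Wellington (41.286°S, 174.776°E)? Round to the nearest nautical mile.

3303 nmi

Δλ = 174.776 − 142.502 = 32.274°.
Δφ = -41.286 − 5.160 = -46.446°.
a = sin²(Δφ/2) + cos φ₁ · cos φ₂ · sin²(Δλ/2) = 0.213292.
c = 2·atan2(√a, √(1−a)) = 0.96013 rad → d = 6371·c ≈ 6116.97 km ≈ 3302.90 nmi.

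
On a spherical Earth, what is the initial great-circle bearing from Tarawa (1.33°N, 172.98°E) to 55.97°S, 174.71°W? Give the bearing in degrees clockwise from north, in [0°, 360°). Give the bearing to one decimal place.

Δλ = -174.71 − 172.98 = -347.69°; wrapped into (−180°, 180°]: 12.31°.
θ = atan2( sin Δλ · cos φ₂ , cos φ₁ · sin φ₂ − sin φ₁ · cos φ₂ · cos Δλ )
  = atan2(0.11931, -0.84121) = 171.927° → normalised to [0°, 360°): 171.927°.

171.9°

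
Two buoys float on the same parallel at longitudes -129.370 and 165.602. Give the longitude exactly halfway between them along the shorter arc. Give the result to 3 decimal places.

Signed shortest Δλ from -129.370° to +165.602° is -65.028°.
Midpoint longitude = -129.370° + (-65.028°)/2 = -129.370° − 32.514° = -161.884°.
(The naïve average (-129.370 + +165.602)/2 = 18.116° is on the wrong side of the globe.)

-161.884°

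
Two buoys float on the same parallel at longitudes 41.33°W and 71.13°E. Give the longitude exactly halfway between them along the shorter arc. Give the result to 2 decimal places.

Signed shortest Δλ from -41.33° to +71.13° is +112.46°.
Midpoint longitude = -41.33° + (+112.46°)/2 = -41.33° + 56.23° = +14.90°.

14.90°E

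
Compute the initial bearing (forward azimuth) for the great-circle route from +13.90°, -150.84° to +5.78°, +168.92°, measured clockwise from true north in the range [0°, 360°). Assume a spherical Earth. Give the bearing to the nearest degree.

262°

Δλ = 168.92 − -150.84 = 319.76°; wrapped into (−180°, 180°]: -40.24°.
θ = atan2( sin Δλ · cos φ₂ , cos φ₁ · sin φ₂ − sin φ₁ · cos φ₂ · cos Δλ )
  = atan2(-0.64271, -0.08468) = -97.506° → normalised to [0°, 360°): 262.494°.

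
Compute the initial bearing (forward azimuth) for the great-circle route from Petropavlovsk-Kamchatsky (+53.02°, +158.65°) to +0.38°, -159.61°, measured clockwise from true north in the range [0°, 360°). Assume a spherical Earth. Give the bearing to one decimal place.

Δλ = -159.61 − 158.65 = -318.26°; wrapped into (−180°, 180°]: 41.74°.
θ = atan2( sin Δλ · cos φ₂ , cos φ₁ · sin φ₂ − sin φ₁ · cos φ₂ · cos Δλ )
  = atan2(0.66574, -0.59207) = 131.648° → normalised to [0°, 360°): 131.648°.

131.6°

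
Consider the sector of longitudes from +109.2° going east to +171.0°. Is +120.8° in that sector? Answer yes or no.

Yes

Band width going east from +109.2° to +171.0°: ((171.0 − 109.2) mod 360) = 61.8°.
Offset of +120.8° east of the west edge: ((120.8 − 109.2) mod 360) = 11.6°.
11.6° ≤ 61.8° ⇒ inside.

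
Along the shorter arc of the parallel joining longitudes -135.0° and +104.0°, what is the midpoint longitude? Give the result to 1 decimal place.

Signed shortest Δλ from -135.0° to +104.0° is -121.0°.
Midpoint longitude = -135.0° + (-121.0°)/2 = -135.0° − 60.5° = -195.5°.
Normalise into (−180°, 180°]: +164.5°.
(The naïve average (-135.0 + +104.0)/2 = -15.5° is on the wrong side of the globe.)

+164.5°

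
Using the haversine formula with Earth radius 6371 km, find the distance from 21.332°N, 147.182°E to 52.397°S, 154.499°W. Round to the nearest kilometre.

9942 km

Δλ = -154.499 − 147.182 = -301.681°; wrapped into (−180°, 180°]: 58.319°.
Δφ = -52.397 − 21.332 = -73.729°.
a = sin²(Δφ/2) + cos φ₁ · cos φ₂ · sin²(Δλ/2) = 0.494846.
c = 2·atan2(√a, √(1−a)) = 1.56049 rad → d = 6371·c ≈ 9941.87 km.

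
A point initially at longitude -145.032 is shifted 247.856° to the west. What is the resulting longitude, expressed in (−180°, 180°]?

Start at -145.032°; shift −247.856° → -392.888°.
-392.888° lies outside (−180°, 180°]; add 360° → -32.888°.

-32.888°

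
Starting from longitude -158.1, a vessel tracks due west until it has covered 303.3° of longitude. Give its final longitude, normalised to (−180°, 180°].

Start at -158.1°; shift −303.3° → -461.4°.
-461.4° lies outside (−180°, 180°]; add 360° → -101.4°.

-101.4°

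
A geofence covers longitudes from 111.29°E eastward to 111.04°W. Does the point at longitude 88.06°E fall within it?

No

Band width going east from +111.29° to -111.04°: ((-111.04 − 111.29) mod 360) = 137.67°.
Offset of +88.06° east of the west edge: ((88.06 − 111.29) mod 360) = 336.77°.
336.77° > 137.67° ⇒ outside.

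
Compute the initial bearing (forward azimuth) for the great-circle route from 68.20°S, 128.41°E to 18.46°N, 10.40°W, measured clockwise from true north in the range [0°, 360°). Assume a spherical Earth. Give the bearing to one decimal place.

Δλ = -10.40 − 128.41 = -138.81°.
θ = atan2( sin Δλ · cos φ₂ , cos φ₁ · sin φ₂ − sin φ₁ · cos φ₂ · cos Δλ )
  = atan2(-0.62467, -0.54517) = -131.112° → normalised to [0°, 360°): 228.888°.

228.9°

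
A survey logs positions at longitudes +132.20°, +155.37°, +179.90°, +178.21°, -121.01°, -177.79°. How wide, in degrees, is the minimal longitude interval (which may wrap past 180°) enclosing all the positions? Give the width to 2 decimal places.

106.79°

Sort the longitudes: -177.79°, -121.01°, +132.20°, +155.37°, +178.21°, +179.90°.
Eastward gaps between consecutive values (wrapping around): 56.78°, 253.21°, 23.17°, 22.84°, 1.69°, 2.31°.
Largest gap = 253.21° ⇒ minimal covering band is its complement: 360° − 253.21° = 106.79°.
Band runs from +132.20° eastward to -121.01°, crossing the antimeridian.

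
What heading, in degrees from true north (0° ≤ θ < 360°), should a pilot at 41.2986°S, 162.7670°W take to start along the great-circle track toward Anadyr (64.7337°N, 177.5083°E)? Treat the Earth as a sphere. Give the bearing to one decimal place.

Δλ = 177.5083 − -162.7670 = 340.2753°; wrapped into (−180°, 180°]: -19.7247°.
θ = atan2( sin Δλ · cos φ₂ , cos φ₁ · sin φ₂ − sin φ₁ · cos φ₂ · cos Δλ )
  = atan2(-0.14405, 0.94458) = -8.671° → normalised to [0°, 360°): 351.329°.

351.3°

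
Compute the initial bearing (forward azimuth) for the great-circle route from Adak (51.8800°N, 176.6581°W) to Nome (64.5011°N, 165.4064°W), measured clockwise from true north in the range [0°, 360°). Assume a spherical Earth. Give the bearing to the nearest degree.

20°

Δλ = -165.4064 − -176.6581 = 11.2517°.
θ = atan2( sin Δλ · cos φ₂ , cos φ₁ · sin φ₂ − sin φ₁ · cos φ₂ · cos Δλ )
  = atan2(0.08400, 0.22501) = 20.471° → normalised to [0°, 360°): 20.471°.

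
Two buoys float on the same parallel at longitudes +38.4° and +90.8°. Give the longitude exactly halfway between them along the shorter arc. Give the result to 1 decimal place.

Signed shortest Δλ from +38.4° to +90.8° is +52.4°.
Midpoint longitude = +38.4° + (+52.4°)/2 = +38.4° + 26.2° = +64.6°.

+64.6°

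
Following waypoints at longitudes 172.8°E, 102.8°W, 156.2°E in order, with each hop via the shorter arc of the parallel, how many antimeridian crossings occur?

Leg 1: +172.8° → -102.8°, shortest Δλ = 84.4° (east) — crosses 180°.
Leg 2: -102.8° → +156.2°, shortest Δλ = -101.0° (west) — crosses 180°.
Total crossings: 2.

2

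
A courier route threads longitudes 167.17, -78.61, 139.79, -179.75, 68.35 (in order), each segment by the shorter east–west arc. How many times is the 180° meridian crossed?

4

Leg 1: +167.17° → -78.61°, shortest Δλ = 114.22° (east) — crosses 180°.
Leg 2: -78.61° → +139.79°, shortest Δλ = -141.6° (west) — crosses 180°.
Leg 3: +139.79° → -179.75°, shortest Δλ = 40.46° (east) — crosses 180°.
Leg 4: -179.75° → +68.35°, shortest Δλ = -111.9° (west) — crosses 180°.
Total crossings: 4.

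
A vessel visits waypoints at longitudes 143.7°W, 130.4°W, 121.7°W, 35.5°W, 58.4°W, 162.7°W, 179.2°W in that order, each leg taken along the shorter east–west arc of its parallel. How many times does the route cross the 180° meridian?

0

Leg 1: -143.7° → -130.4°, shortest Δλ = 13.3° (east) — does not cross 180°.
Leg 2: -130.4° → -121.7°, shortest Δλ = 8.7° (east) — does not cross 180°.
Leg 3: -121.7° → -35.5°, shortest Δλ = 86.2° (east) — does not cross 180°.
Leg 4: -35.5° → -58.4°, shortest Δλ = -22.9° (west) — does not cross 180°.
Leg 5: -58.4° → -162.7°, shortest Δλ = -104.3° (west) — does not cross 180°.
Leg 6: -162.7° → -179.2°, shortest Δλ = -16.5° (west) — does not cross 180°.
Total crossings: 0.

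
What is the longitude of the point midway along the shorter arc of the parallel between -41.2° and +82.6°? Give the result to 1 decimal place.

Signed shortest Δλ from -41.2° to +82.6° is +123.8°.
Midpoint longitude = -41.2° + (+123.8°)/2 = -41.2° + 61.9° = +20.7°.

+20.7°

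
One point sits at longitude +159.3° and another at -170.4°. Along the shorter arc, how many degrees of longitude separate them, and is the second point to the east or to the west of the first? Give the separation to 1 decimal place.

30.3° east

Raw difference: -170.4 − 159.3 = -329.7°.
Normalise into (−180°, 180°]: -329.7° + 360° = 30.3°.
Positive ⇒ the second point lies to the east; separation 30.3°.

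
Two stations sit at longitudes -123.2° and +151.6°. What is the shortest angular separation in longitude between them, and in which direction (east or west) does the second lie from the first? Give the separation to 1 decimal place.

Raw difference: 151.6 − -123.2 = 274.8°.
Normalise into (−180°, 180°]: 274.8° − 360° = -85.2°.
Negative ⇒ the second point lies to the west; separation 85.2°.

85.2° west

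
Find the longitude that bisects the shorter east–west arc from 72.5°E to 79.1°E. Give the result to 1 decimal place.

75.8°E

Signed shortest Δλ from +72.5° to +79.1° is +6.6°.
Midpoint longitude = +72.5° + (+6.6°)/2 = +72.5° + 3.3° = +75.8°.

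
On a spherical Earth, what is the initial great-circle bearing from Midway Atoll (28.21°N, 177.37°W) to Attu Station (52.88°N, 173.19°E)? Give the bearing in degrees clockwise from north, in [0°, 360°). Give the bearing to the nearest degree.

Δλ = 173.19 − -177.37 = 350.56°; wrapped into (−180°, 180°]: -9.44°.
θ = atan2( sin Δλ · cos φ₂ , cos φ₁ · sin φ₂ − sin φ₁ · cos φ₂ · cos Δλ )
  = atan2(-0.09898, 0.42125) = -13.223° → normalised to [0°, 360°): 346.777°.

347°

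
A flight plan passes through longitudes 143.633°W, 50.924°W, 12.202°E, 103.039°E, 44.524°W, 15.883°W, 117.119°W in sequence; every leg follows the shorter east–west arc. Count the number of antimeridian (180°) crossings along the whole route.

Leg 1: -143.633° → -50.924°, shortest Δλ = 92.709° (east) — does not cross 180°.
Leg 2: -50.924° → +12.202°, shortest Δλ = 63.126° (east) — does not cross 180°.
Leg 3: +12.202° → +103.039°, shortest Δλ = 90.837° (east) — does not cross 180°.
Leg 4: +103.039° → -44.524°, shortest Δλ = -147.563° (west) — does not cross 180°.
Leg 5: -44.524° → -15.883°, shortest Δλ = 28.641° (east) — does not cross 180°.
Leg 6: -15.883° → -117.119°, shortest Δλ = -101.236° (west) — does not cross 180°.
Total crossings: 0.

0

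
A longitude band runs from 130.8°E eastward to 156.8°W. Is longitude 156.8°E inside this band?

Yes

Band width going east from +130.8° to -156.8°: ((-156.8 − 130.8) mod 360) = 72.4°.
Offset of +156.8° east of the west edge: ((156.8 − 130.8) mod 360) = 26.0°.
26.0° ≤ 72.4° ⇒ inside.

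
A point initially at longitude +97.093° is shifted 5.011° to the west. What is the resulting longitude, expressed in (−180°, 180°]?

Start at +97.093°; shift −5.011° → +92.082°.
+92.082° already lies in (−180°, 180°].

+92.082°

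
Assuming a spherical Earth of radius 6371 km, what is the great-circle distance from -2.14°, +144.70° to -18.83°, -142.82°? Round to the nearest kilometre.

8088 km

Δλ = -142.82 − 144.70 = -287.52°; wrapped into (−180°, 180°]: 72.48°.
Δφ = -18.83 − -2.14 = -16.69°.
a = sin²(Δφ/2) + cos φ₁ · cos φ₂ · sin²(Δλ/2) = 0.351610.
c = 2·atan2(√a, √(1−a)) = 1.26948 rad → d = 6371·c ≈ 8087.83 km.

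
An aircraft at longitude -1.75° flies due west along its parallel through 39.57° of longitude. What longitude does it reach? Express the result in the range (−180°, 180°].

-41.32°

Start at -1.75°; shift −39.57° → -41.32°.
-41.32° already lies in (−180°, 180°].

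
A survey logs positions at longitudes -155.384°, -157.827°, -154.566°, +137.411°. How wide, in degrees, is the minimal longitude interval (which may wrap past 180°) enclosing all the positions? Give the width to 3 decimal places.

68.023°

Sort the longitudes: -157.827°, -155.384°, -154.566°, +137.411°.
Eastward gaps between consecutive values (wrapping around): 2.443°, 0.818°, 291.977°, 64.762°.
Largest gap = 291.977° ⇒ minimal covering band is its complement: 360° − 291.977° = 68.023°.
Band runs from +137.411° eastward to -154.566°, crossing the antimeridian.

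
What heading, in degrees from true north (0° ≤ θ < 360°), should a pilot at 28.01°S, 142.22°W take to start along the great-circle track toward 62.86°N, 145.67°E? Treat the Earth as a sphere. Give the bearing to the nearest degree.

Δλ = 145.67 − -142.22 = 287.89°; wrapped into (−180°, 180°]: -72.11°.
θ = atan2( sin Δλ · cos φ₂ , cos φ₁ · sin φ₂ − sin φ₁ · cos φ₂ · cos Δλ )
  = atan2(-0.43411, 0.85147) = -27.014° → normalised to [0°, 360°): 332.986°.

333°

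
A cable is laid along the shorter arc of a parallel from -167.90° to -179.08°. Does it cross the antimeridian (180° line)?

Signed shortest Δλ = ((-179.08 − -167.90 + 180) mod 360) − 180 = -11.18°.
Going west by 11.18° from -167.90° reaches -179.08° without touching 180°.

No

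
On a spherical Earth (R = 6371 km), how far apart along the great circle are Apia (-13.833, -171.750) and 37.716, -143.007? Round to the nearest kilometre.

6470 km

Δλ = -143.007 − -171.750 = 28.743°.
Δφ = 37.716 − -13.833 = 51.549°.
a = sin²(Δφ/2) + cos φ₁ · cos φ₂ · sin²(Δλ/2) = 0.236399.
c = 2·atan2(√a, √(1−a)) = 1.01549 rad → d = 6371·c ≈ 6469.69 km.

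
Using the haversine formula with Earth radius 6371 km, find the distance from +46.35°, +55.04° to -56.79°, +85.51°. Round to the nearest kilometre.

11813 km

Δλ = 85.51 − 55.04 = 30.47°.
Δφ = -56.79 − 46.35 = -103.14°.
a = sin²(Δφ/2) + cos φ₁ · cos φ₂ · sin²(Δλ/2) = 0.639771.
c = 2·atan2(√a, √(1−a)) = 1.85411 rad → d = 6371·c ≈ 11812.56 km.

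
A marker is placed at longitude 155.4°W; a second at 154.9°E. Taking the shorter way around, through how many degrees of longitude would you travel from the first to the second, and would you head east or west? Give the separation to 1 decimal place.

Raw difference: 154.9 − -155.4 = 310.3°.
Normalise into (−180°, 180°]: 310.3° − 360° = -49.7°.
Negative ⇒ the second point lies to the west; separation 49.7°.

49.7° west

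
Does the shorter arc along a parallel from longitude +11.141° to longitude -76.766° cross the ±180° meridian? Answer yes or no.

Signed shortest Δλ = ((-76.766 − 11.141 + 180) mod 360) − 180 = -87.907°.
Going west by 87.907° from +11.141° reaches -76.766° without touching 180°.

No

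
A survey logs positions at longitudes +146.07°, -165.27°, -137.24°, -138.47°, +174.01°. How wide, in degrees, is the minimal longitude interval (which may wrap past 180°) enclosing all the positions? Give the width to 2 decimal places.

Sort the longitudes: -165.27°, -138.47°, -137.24°, +146.07°, +174.01°.
Eastward gaps between consecutive values (wrapping around): 26.80°, 1.23°, 283.31°, 27.94°, 20.72°.
Largest gap = 283.31° ⇒ minimal covering band is its complement: 360° − 283.31° = 76.69°.
Band runs from +146.07° eastward to -137.24°, crossing the antimeridian.

76.69°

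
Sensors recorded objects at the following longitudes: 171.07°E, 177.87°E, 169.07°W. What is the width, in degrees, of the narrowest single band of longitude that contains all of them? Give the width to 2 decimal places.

Sort the longitudes: -169.07°, +171.07°, +177.87°.
Eastward gaps between consecutive values (wrapping around): 340.14°, 6.80°, 13.06°.
Largest gap = 340.14° ⇒ minimal covering band is its complement: 360° − 340.14° = 19.86°.
Band runs from +171.07° eastward to -169.07°, crossing the antimeridian.

19.86°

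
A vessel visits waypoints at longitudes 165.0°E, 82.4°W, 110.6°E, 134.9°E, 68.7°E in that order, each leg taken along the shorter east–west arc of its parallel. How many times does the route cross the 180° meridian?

Leg 1: +165.0° → -82.4°, shortest Δλ = 112.6° (east) — crosses 180°.
Leg 2: -82.4° → +110.6°, shortest Δλ = -167.0° (west) — crosses 180°.
Leg 3: +110.6° → +134.9°, shortest Δλ = 24.3° (east) — does not cross 180°.
Leg 4: +134.9° → +68.7°, shortest Δλ = -66.2° (west) — does not cross 180°.
Total crossings: 2.

2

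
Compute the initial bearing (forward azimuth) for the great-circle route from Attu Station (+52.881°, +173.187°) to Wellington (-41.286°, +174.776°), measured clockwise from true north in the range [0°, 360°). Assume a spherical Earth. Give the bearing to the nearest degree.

Δλ = 174.776 − 173.187 = 1.589°.
θ = atan2( sin Δλ · cos φ₂ , cos φ₁ · sin φ₂ − sin φ₁ · cos φ₂ · cos Δλ )
  = atan2(0.02084, -0.99713) = 178.803° → normalised to [0°, 360°): 178.803°.

179°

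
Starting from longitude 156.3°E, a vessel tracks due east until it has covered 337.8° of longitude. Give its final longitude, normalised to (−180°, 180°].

Start at +156.3°; shift +337.8° → +494.1°.
+494.1° lies outside (−180°, 180°]; subtract 360° → +134.1°.

134.1°E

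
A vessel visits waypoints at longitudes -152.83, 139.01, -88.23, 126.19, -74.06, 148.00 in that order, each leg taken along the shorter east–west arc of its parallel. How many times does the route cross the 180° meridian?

Leg 1: -152.83° → +139.01°, shortest Δλ = -68.16° (west) — crosses 180°.
Leg 2: +139.01° → -88.23°, shortest Δλ = 132.76° (east) — crosses 180°.
Leg 3: -88.23° → +126.19°, shortest Δλ = -145.58° (west) — crosses 180°.
Leg 4: +126.19° → -74.06°, shortest Δλ = 159.75° (east) — crosses 180°.
Leg 5: -74.06° → +148.00°, shortest Δλ = -137.94° (west) — crosses 180°.
Total crossings: 5.

5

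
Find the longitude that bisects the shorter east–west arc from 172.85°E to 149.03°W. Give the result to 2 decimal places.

Signed shortest Δλ from +172.85° to -149.03° is +38.12°.
Midpoint longitude = +172.85° + (+38.12°)/2 = +172.85° + 19.06° = +191.91°.
Normalise into (−180°, 180°]: -168.09°.
(The naïve average (+172.85 + -149.03)/2 = 11.91° is on the wrong side of the globe.)

168.09°W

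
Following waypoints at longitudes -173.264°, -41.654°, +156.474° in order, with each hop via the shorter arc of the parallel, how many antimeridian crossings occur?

Leg 1: -173.264° → -41.654°, shortest Δλ = 131.61° (east) — does not cross 180°.
Leg 2: -41.654° → +156.474°, shortest Δλ = -161.872° (west) — crosses 180°.
Total crossings: 1.

1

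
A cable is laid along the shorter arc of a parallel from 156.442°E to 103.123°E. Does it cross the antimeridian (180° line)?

No

Signed shortest Δλ = ((103.123 − 156.442 + 180) mod 360) − 180 = -53.319°.
Going west by 53.319° from +156.442° reaches +103.123° without touching 180°.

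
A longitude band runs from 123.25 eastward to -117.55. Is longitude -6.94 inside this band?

Band width going east from +123.25° to -117.55°: ((-117.55 − 123.25) mod 360) = 119.20°.
Offset of -6.94° east of the west edge: ((-6.94 − 123.25) mod 360) = 229.81°.
229.81° > 119.20° ⇒ outside.

No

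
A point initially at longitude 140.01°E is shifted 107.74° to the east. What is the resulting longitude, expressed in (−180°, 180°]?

112.25°W

Start at +140.01°; shift +107.74° → +247.75°.
+247.75° lies outside (−180°, 180°]; subtract 360° → -112.25°.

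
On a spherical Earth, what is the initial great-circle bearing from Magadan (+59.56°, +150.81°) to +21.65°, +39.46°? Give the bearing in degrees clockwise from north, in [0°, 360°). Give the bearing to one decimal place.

298.9°

Δλ = 39.46 − 150.81 = -111.35°.
θ = atan2( sin Δλ · cos φ₂ , cos φ₁ · sin φ₂ − sin φ₁ · cos φ₂ · cos Δλ )
  = atan2(-0.86567, 0.47865) = -61.060° → normalised to [0°, 360°): 298.940°.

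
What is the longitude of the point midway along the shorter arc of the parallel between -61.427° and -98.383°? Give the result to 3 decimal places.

Signed shortest Δλ from -61.427° to -98.383° is -36.956°.
Midpoint longitude = -61.427° + (-36.956°)/2 = -61.427° − 18.478° = -79.905°.

-79.905°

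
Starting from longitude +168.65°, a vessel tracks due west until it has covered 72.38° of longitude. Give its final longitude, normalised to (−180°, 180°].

Start at +168.65°; shift −72.38° → +96.27°.
+96.27° already lies in (−180°, 180°].

+96.27°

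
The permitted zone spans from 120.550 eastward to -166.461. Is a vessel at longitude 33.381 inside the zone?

Band width going east from +120.550° to -166.461°: ((-166.461 − 120.550) mod 360) = 72.989°.
Offset of +33.381° east of the west edge: ((33.381 − 120.550) mod 360) = 272.831°.
272.831° > 72.989° ⇒ outside.

No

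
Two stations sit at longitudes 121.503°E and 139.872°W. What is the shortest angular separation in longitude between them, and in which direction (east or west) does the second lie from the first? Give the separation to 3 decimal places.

98.625° east

Raw difference: -139.872 − 121.503 = -261.375°.
Normalise into (−180°, 180°]: -261.375° + 360° = 98.625°.
Positive ⇒ the second point lies to the east; separation 98.625°.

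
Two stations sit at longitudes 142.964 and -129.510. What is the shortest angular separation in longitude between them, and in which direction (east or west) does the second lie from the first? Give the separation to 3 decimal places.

Raw difference: -129.510 − 142.964 = -272.474°.
Normalise into (−180°, 180°]: -272.474° + 360° = 87.526°.
Positive ⇒ the second point lies to the east; separation 87.526°.

87.526° east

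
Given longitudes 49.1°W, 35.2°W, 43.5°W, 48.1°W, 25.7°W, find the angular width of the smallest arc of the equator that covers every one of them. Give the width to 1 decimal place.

Sort the longitudes: -49.1°, -48.1°, -43.5°, -35.2°, -25.7°.
Eastward gaps between consecutive values (wrapping around): 1.0°, 4.6°, 8.3°, 9.5°, 336.6°.
Largest gap = 336.6° ⇒ minimal covering band is its complement: 360° − 336.6° = 23.4°.
Band runs from -49.1° eastward to -25.7°.

23.4°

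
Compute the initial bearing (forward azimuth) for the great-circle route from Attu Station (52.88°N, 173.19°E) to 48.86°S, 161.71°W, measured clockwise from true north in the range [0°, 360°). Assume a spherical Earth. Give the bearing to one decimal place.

Δλ = -161.71 − 173.19 = -334.90°; wrapped into (−180°, 180°]: 25.10°.
θ = atan2( sin Δλ · cos φ₂ , cos φ₁ · sin φ₂ − sin φ₁ · cos φ₂ · cos Δλ )
  = atan2(0.27908, -0.92954) = 163.288° → normalised to [0°, 360°): 163.288°.

163.3°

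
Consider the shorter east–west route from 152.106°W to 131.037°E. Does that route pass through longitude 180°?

Yes

Naïve |131.037 − -152.106| = 283.143° > 180°, so the shorter arc goes the other way round — across 180°.
Signed shortest Δλ = ((131.037 − -152.106 + 180) mod 360) − 180 = -76.857°.
Going west by 76.857° from -152.106° passes through 180° before reaching +131.037°.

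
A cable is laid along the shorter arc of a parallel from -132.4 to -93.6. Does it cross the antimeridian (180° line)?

Signed shortest Δλ = ((-93.6 − -132.4 + 180) mod 360) − 180 = 38.8°.
Going east by 38.8° from -132.4° reaches -93.6° without touching 180°.

No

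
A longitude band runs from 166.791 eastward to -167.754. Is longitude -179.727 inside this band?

Yes

Band width going east from +166.791° to -167.754°: ((-167.754 − 166.791) mod 360) = 25.455°.
Offset of -179.727° east of the west edge: ((-179.727 − 166.791) mod 360) = 13.482°.
13.482° ≤ 25.455° ⇒ inside.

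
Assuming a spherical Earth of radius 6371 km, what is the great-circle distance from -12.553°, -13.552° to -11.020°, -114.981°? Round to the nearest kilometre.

Δλ = -114.981 − -13.552 = -101.429°.
Δφ = -11.020 − -12.553 = 1.533°.
a = sin²(Δφ/2) + cos φ₁ · cos φ₂ · sin²(Δλ/2) = 0.574152.
c = 2·atan2(√a, √(1−a)) = 1.71965 rad → d = 6371·c ≈ 10955.89 km.

10956 km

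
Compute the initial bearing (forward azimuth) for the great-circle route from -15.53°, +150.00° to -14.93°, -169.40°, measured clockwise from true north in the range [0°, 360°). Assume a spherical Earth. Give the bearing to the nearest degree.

Δλ = -169.40 − 150.00 = -319.40°; wrapped into (−180°, 180°]: 40.60°.
θ = atan2( sin Δλ · cos φ₂ , cos φ₁ · sin φ₂ − sin φ₁ · cos φ₂ · cos Δλ )
  = atan2(0.62880, -0.05181) = 94.710° → normalised to [0°, 360°): 94.710°.

95°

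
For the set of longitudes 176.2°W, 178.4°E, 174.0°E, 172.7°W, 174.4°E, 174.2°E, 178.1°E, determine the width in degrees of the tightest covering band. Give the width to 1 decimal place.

13.3°

Sort the longitudes: -176.2°, -172.7°, +174.0°, +174.2°, +174.4°, +178.1°, +178.4°.
Eastward gaps between consecutive values (wrapping around): 3.5°, 346.7°, 0.2°, 0.2°, 3.7°, 0.3°, 5.4°.
Largest gap = 346.7° ⇒ minimal covering band is its complement: 360° − 346.7° = 13.3°.
Band runs from +174.0° eastward to -172.7°, crossing the antimeridian.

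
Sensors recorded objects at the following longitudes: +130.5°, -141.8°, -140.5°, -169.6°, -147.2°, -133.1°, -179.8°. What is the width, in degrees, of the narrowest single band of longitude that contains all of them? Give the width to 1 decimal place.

Sort the longitudes: -179.8°, -169.6°, -147.2°, -141.8°, -140.5°, -133.1°, +130.5°.
Eastward gaps between consecutive values (wrapping around): 10.2°, 22.4°, 5.4°, 1.3°, 7.4°, 263.6°, 49.7°.
Largest gap = 263.6° ⇒ minimal covering band is its complement: 360° − 263.6° = 96.4°.
Band runs from +130.5° eastward to -133.1°, crossing the antimeridian.

96.4°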